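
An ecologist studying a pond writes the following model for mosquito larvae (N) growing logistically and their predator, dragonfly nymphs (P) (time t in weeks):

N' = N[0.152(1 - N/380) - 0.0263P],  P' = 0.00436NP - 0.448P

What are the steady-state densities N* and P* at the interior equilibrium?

N* ≈ 103, P* ≈ 4.22

From dP/dt = 0 with P > 0: 0.00436N* = 0.448, so N* = 103.
Substitute into dN/dt = 0: 0.152(1 - 103/380) = 0.0263P*.
The bracket is 0.73, giving P* = 0.111/0.0263 = 4.22.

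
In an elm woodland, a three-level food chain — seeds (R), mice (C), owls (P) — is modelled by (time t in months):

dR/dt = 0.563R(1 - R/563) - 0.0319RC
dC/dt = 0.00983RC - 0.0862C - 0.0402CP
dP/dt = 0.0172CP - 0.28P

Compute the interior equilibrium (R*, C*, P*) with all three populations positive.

R* ≈ 43.7, C* ≈ 16.3, P* ≈ 8.54

From dP/dt = 0: 0.0172C* = 0.28, so C* = 16.3.
From dR/dt = 0: 0.563(1 - R*/563) = 0.0319·16.3, giving R* = 563·(1 - 0.922) = 43.7.
From dC/dt = 0: 0.00983·43.7 - 0.0862 = 0.0402P*, so P* = 0.343/0.0402 = 8.54.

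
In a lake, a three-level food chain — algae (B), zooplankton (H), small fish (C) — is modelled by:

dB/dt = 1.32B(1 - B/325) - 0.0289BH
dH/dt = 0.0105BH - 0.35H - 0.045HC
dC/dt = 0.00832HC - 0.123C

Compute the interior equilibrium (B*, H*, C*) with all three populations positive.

B* ≈ 220, H* ≈ 14.8, C* ≈ 43.5

From dC/dt = 0: 0.00832H* = 0.123, so H* = 14.8.
From dB/dt = 0: 1.32(1 - B*/325) = 0.0289·14.8, giving B* = 325·(1 - 0.324) = 220.
From dH/dt = 0: 0.0105·220 - 0.35 = 0.045C*, so C* = 1.96/0.045 = 43.5.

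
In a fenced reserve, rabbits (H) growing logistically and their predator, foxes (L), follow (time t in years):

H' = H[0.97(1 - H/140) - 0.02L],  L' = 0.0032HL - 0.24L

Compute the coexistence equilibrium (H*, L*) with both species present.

H* ≈ 75, L* ≈ 22.5

From dL/dt = 0 with L > 0: 0.0032H* = 0.24, so H* = 75.
Substitute into dH/dt = 0: 0.97(1 - 75/140) = 0.02L*.
The bracket is 0.464, giving L* = 0.45/0.02 = 22.5.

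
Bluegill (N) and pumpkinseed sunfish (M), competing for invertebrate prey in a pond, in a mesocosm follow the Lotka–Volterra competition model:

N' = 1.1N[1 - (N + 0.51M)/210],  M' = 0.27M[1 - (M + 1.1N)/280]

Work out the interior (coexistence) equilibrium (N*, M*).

N* ≈ 153, M* ≈ 112

Setting both brackets to zero gives the nullclines N + 0.51M = 210 and 1.1N + M = 280.
Substituting M = 280 - 1.1N into the first: N(1 - 0.51·1.1) = 210 - 0.51·280.
So N* = 67.2/0.439 = 153, and then M* = 280 - 1.1·153 = 112.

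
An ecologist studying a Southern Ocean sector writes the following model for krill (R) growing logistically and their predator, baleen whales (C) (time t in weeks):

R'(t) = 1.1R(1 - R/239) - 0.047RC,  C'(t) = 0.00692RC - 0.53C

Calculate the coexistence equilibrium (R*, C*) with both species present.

From dC/dt = 0 with C > 0: 0.00692R* = 0.53, so R* = 76.6.
Substitute into dR/dt = 0: 1.1(1 - 76.6/239) = 0.047C*.
The bracket is 0.68, giving C* = 0.747/0.047 = 15.9.

R* ≈ 76.6, C* ≈ 15.9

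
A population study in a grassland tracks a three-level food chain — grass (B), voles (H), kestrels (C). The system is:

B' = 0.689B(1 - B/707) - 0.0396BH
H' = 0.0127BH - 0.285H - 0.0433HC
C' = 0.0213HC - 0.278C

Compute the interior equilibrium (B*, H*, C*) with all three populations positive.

B* ≈ 177, H* ≈ 13.1, C* ≈ 45.2

From dC/dt = 0: 0.0213H* = 0.278, so H* = 13.1.
From dB/dt = 0: 0.689(1 - B*/707) = 0.0396·13.1, giving B* = 707·(1 - 0.75) = 177.
From dH/dt = 0: 0.0127·177 - 0.285 = 0.0433C*, so C* = 1.96/0.0433 = 45.2.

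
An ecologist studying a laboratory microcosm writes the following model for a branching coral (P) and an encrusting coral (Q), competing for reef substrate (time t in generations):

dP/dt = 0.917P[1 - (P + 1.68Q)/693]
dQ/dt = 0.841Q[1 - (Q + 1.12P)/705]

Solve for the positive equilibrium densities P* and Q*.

Setting both brackets to zero gives the nullclines P + 1.68Q = 693 and 1.12P + Q = 705.
Substituting Q = 705 - 1.12P into the first: P(1 - 1.68·1.12) = 693 - 1.68·705.
So P* = -491/-0.882 = 557, and then Q* = 705 - 1.12·557 = 80.7.

P* ≈ 557, Q* ≈ 80.7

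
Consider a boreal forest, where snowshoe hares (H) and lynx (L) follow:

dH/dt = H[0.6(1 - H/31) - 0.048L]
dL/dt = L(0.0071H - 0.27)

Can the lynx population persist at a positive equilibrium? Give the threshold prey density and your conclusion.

The predator equation gives dL/dt > 0 only when H > 0.27/0.0071 = 38.
Without the predator, H → K = 31. Since 31 < 38, the predator cannot invade.

Threshold H = 38; K < 38, so no, the predator goes extinct.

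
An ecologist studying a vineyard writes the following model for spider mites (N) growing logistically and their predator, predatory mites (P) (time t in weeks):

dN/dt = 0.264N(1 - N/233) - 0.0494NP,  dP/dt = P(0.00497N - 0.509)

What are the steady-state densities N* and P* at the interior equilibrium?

From dP/dt = 0 with P > 0: 0.00497N* = 0.509, so N* = 102.
Substitute into dN/dt = 0: 0.264(1 - 102/233) = 0.0494P*.
The bracket is 0.56, giving P* = 0.148/0.0494 = 3.

N* ≈ 102, P* ≈ 3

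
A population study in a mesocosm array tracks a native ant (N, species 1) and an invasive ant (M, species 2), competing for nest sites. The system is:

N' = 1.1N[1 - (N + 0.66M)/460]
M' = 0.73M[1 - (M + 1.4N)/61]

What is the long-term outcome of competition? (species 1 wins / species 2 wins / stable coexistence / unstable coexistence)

species 1 excludes species 2

Compare the nullcline intercepts: K1/α12 = 460/0.66 = 697 > K2 = 61; K2/α21 = 61/1.4 = 43.6 < K1 = 460.
Since the inequalities point opposite ways, species 1 can invade but species 2 cannot.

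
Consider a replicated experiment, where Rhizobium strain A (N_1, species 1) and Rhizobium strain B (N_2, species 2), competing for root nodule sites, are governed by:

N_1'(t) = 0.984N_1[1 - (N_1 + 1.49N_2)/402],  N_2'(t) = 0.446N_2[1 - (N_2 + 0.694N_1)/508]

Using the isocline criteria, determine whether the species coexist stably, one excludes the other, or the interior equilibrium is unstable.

Compare the nullcline intercepts: K1/α12 = 402/1.49 = 270 < K2 = 508; K2/α21 = 508/0.694 = 732 > K1 = 402.
Since the inequalities point opposite ways, species 2 can invade but species 1 cannot.

species 2 excludes species 1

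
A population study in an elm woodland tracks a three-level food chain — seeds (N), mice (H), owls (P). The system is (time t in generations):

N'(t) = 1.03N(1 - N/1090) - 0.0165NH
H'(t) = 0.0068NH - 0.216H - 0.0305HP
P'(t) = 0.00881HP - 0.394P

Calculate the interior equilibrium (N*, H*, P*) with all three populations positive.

From dP/dt = 0: 0.00881H* = 0.394, so H* = 44.7.
From dN/dt = 0: 1.03(1 - N*/1090) = 0.0165·44.7, giving N* = 1090·(1 - 0.716) = 309.
From dH/dt = 0: 0.0068·309 - 0.216 = 0.0305P*, so P* = 1.89/0.0305 = 61.8.

N* ≈ 309, H* ≈ 44.7, P* ≈ 61.8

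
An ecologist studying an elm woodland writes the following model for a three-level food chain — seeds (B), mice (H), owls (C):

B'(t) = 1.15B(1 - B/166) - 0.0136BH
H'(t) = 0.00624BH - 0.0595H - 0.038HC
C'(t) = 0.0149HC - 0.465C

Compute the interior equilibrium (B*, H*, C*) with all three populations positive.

B* ≈ 105, H* ≈ 31.2, C* ≈ 15.6

From dC/dt = 0: 0.0149H* = 0.465, so H* = 31.2.
From dB/dt = 0: 1.15(1 - B*/166) = 0.0136·31.2, giving B* = 166·(1 - 0.369) = 105.
From dH/dt = 0: 0.00624·105 - 0.0595 = 0.038C*, so C* = 0.594/0.038 = 15.6.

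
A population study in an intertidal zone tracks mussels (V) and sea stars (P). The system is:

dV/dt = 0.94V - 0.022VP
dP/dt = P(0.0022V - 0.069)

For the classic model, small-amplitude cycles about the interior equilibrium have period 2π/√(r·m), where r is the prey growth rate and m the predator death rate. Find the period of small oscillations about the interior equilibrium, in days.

T ≈ 24.7 days

Here r = 0.94 and m = 0.069, so r·m = 0.0649.
ω = √0.0649 = 0.255 per day, hence T = 2π/ω ≈ 24.7 days.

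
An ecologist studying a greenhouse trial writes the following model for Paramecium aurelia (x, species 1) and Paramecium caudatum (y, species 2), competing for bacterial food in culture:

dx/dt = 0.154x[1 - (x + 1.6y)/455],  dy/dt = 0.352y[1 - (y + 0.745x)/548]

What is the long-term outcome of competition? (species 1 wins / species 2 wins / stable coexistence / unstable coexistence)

species 2 excludes species 1

Compare the nullcline intercepts: K1/α12 = 455/1.6 = 284 < K2 = 548; K2/α21 = 548/0.745 = 736 > K1 = 455.
Since the inequalities point opposite ways, species 2 can invade but species 1 cannot.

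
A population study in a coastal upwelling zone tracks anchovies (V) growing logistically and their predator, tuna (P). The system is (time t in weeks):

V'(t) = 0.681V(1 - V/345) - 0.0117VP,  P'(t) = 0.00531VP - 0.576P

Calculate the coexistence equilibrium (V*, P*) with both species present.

From dP/dt = 0 with P > 0: 0.00531V* = 0.576, so V* = 108.
Substitute into dV/dt = 0: 0.681(1 - 108/345) = 0.0117P*.
The bracket is 0.686, giving P* = 0.467/0.0117 = 39.9.

V* ≈ 108, P* ≈ 39.9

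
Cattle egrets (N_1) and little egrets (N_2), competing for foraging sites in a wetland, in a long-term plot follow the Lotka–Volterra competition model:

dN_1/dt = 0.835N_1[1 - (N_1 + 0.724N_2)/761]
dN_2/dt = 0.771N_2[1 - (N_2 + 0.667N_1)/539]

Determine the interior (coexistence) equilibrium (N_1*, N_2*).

Setting both brackets to zero gives the nullclines N_1 + 0.724N_2 = 761 and 0.667N_1 + N_2 = 539.
Substituting N_2 = 539 - 0.667N_1 into the first: N_1(1 - 0.724·0.667) = 761 - 0.724·539.
So N_1* = 371/0.517 = 717, and then N_2* = 539 - 0.667·717 = 60.7.

N_1* ≈ 717, N_2* ≈ 60.7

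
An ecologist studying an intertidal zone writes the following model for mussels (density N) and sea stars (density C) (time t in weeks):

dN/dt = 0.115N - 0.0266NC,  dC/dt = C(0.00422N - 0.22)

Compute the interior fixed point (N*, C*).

Set dC/dt = 0 with C > 0: 0.00422N - 0.22 = 0, so N* = 0.22/0.00422 = 52.1.
Set dN/dt = 0 with N > 0: 0.115 - 0.0266C = 0, so C* = 0.115/0.0266 = 4.32.

N* ≈ 52.1, C* ≈ 4.32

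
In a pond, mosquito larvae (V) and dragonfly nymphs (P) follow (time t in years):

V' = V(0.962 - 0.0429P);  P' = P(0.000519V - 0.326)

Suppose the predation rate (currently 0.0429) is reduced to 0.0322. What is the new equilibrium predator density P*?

P* ≈ 29.9

At the interior fixed point, setting dV/dt = 0 with V > 0 fixes P* = (prey growth rate)/(VP coefficient) — independent of the other coefficients.
With the change, P* = 0.962/0.0322 = 29.9; it rises from 22.4.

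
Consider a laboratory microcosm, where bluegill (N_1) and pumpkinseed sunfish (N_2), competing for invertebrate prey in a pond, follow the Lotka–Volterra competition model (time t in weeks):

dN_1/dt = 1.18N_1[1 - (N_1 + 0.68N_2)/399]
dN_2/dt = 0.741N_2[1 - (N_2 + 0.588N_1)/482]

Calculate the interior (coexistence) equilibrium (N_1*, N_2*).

Setting both brackets to zero gives the nullclines N_1 + 0.68N_2 = 399 and 0.588N_1 + N_2 = 482.
Substituting N_2 = 482 - 0.588N_1 into the first: N_1(1 - 0.68·0.588) = 399 - 0.68·482.
So N_1* = 71.2/0.6 = 119, and then N_2* = 482 - 0.588·119 = 412.

N_1* ≈ 119, N_2* ≈ 412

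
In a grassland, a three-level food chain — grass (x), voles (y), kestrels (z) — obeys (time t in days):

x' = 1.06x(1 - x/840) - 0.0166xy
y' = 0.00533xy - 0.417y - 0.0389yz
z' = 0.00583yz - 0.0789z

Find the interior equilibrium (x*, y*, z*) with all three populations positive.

From dz/dt = 0: 0.00583y* = 0.0789, so y* = 13.5.
From dx/dt = 0: 1.06(1 - x*/840) = 0.0166·13.5, giving x* = 840·(1 - 0.212) = 662.
From dy/dt = 0: 0.00533·662 - 0.417 = 0.0389z*, so z* = 3.11/0.0389 = 80.

x* ≈ 662, y* ≈ 13.5, z* ≈ 80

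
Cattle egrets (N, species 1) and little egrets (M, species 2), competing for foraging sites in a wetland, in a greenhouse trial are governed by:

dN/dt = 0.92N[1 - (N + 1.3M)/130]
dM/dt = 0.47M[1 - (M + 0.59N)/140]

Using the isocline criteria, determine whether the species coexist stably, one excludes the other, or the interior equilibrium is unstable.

Compare the nullcline intercepts: K1/α12 = 130/1.3 = 100 < K2 = 140; K2/α21 = 140/0.59 = 237 > K1 = 130.
Since the inequalities point opposite ways, species 2 can invade but species 1 cannot.

species 2 excludes species 1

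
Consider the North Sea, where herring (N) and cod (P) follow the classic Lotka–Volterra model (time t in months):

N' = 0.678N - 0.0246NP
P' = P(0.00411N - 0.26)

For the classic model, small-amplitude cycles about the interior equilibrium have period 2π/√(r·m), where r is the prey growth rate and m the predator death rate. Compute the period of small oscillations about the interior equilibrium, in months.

Here r = 0.678 and m = 0.26, so r·m = 0.176.
ω = √0.176 = 0.42 per month, hence T = 2π/ω ≈ 15 months.

T ≈ 15 months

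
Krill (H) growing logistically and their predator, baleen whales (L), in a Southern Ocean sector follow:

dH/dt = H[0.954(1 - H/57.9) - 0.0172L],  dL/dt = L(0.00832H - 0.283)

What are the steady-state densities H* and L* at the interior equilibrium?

H* ≈ 34, L* ≈ 22.9

From dL/dt = 0 with L > 0: 0.00832H* = 0.283, so H* = 34.
Substitute into dH/dt = 0: 0.954(1 - 34/57.9) = 0.0172L*.
The bracket is 0.413, giving L* = 0.394/0.0172 = 22.9.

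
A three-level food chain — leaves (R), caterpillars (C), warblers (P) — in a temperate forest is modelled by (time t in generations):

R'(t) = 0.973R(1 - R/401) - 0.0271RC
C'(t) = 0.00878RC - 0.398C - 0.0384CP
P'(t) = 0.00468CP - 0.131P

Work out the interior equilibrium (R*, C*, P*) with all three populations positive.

From dP/dt = 0: 0.00468C* = 0.131, so C* = 28.
From dR/dt = 0: 0.973(1 - R*/401) = 0.0271·28, giving R* = 401·(1 - 0.78) = 88.4.
From dC/dt = 0: 0.00878·88.4 - 0.398 = 0.0384P*, so P* = 0.378/0.0384 = 9.84.

R* ≈ 88.4, C* ≈ 28, P* ≈ 9.84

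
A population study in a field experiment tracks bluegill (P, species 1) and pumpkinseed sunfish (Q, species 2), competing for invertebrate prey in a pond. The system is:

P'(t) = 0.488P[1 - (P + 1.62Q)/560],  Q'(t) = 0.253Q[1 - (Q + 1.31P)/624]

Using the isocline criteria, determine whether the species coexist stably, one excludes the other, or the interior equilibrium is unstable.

Compare the nullcline intercepts: K1/α12 = 560/1.62 = 346 < K2 = 624; K2/α21 = 624/1.31 = 476 < K1 = 560.
Since both are reversed, neither can invade when rare; the interior point is a saddle.

unstable coexistence (outcome depends on initial conditions)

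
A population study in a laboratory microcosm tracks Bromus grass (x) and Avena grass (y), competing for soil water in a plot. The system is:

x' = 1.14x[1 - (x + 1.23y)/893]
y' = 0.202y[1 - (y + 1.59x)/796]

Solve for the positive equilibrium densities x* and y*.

x* ≈ 90.1, y* ≈ 653

Setting both brackets to zero gives the nullclines x + 1.23y = 893 and 1.59x + y = 796.
Substituting y = 796 - 1.59x into the first: x(1 - 1.23·1.59) = 893 - 1.23·796.
So x* = -86.1/-0.956 = 90.1, and then y* = 796 - 1.59·90.1 = 653.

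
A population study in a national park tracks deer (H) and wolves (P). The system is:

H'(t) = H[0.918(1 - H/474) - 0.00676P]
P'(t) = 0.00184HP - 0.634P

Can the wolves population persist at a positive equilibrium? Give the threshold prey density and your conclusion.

Threshold H = 345; K > 345, so yes, the predator persists.

The predator equation gives dP/dt > 0 only when H > 0.634/0.00184 = 345.
Without the predator, H → K = 474. Since 474 > 345, the predator can invade and persist.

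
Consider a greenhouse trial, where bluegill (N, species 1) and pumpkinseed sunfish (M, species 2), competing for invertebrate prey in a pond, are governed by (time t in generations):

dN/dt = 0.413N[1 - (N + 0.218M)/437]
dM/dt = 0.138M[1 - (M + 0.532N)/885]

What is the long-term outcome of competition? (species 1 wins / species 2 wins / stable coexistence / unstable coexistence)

stable coexistence

Compare the nullcline intercepts: K1/α12 = 437/0.218 = 2000 > K2 = 885; K2/α21 = 885/0.532 = 1660 > K1 = 437.
Since both inequalities hold, each species can invade when rare, so the interior equilibrium is stable.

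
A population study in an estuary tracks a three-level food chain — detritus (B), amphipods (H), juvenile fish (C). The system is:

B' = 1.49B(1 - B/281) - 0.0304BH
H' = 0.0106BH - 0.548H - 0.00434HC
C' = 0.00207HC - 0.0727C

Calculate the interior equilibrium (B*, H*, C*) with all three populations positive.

From dC/dt = 0: 0.00207H* = 0.0727, so H* = 35.1.
From dB/dt = 0: 1.49(1 - B*/281) = 0.0304·35.1, giving B* = 281·(1 - 0.717) = 79.6.
From dH/dt = 0: 0.0106·79.6 - 0.548 = 0.00434C*, so C* = 0.296/0.00434 = 68.3.

B* ≈ 79.6, H* ≈ 35.1, C* ≈ 68.3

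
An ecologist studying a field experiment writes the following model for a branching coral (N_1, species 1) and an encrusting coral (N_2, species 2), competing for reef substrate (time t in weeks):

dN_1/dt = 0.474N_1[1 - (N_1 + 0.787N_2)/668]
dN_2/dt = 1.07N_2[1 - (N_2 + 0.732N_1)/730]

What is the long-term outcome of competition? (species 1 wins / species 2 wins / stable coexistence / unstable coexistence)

Compare the nullcline intercepts: K1/α12 = 668/0.787 = 849 > K2 = 730; K2/α21 = 730/0.732 = 997 > K1 = 668.
Since both inequalities hold, each species can invade when rare, so the interior equilibrium is stable.

stable coexistence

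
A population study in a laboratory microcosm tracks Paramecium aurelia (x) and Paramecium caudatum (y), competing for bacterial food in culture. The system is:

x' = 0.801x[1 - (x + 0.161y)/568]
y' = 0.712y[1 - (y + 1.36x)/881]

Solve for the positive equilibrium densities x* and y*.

Setting both brackets to zero gives the nullclines x + 0.161y = 568 and 1.36x + y = 881.
Substituting y = 881 - 1.36x into the first: x(1 - 0.161·1.36) = 568 - 0.161·881.
So x* = 426/0.781 = 546, and then y* = 881 - 1.36·546 = 139.

x* ≈ 546, y* ≈ 139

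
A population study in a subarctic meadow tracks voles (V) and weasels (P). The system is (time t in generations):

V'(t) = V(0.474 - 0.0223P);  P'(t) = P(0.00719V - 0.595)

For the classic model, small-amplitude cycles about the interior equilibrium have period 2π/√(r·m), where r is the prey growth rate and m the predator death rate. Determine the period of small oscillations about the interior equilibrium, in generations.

Here r = 0.474 and m = 0.595, so r·m = 0.282.
ω = √0.282 = 0.531 per generation, hence T = 2π/ω ≈ 11.8 generations.

T ≈ 11.8 generations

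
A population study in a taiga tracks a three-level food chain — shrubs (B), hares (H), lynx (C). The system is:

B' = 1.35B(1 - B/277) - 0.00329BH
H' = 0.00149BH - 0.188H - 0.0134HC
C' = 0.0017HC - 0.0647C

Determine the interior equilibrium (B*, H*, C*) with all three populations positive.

B* ≈ 251, H* ≈ 38.1, C* ≈ 13.9

From dC/dt = 0: 0.0017H* = 0.0647, so H* = 38.1.
From dB/dt = 0: 1.35(1 - B*/277) = 0.00329·38.1, giving B* = 277·(1 - 0.0928) = 251.
From dH/dt = 0: 0.00149·251 - 0.188 = 0.0134C*, so C* = 0.186/0.0134 = 13.9.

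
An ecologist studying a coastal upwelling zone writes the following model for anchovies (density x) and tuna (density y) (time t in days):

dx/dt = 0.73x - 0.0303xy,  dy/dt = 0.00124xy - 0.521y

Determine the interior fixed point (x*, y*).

Set dy/dt = 0 with y > 0: 0.00124x - 0.521 = 0, so x* = 0.521/0.00124 = 420.
Set dx/dt = 0 with x > 0: 0.73 - 0.0303y = 0, so y* = 0.73/0.0303 = 24.1.

x* ≈ 420, y* ≈ 24.1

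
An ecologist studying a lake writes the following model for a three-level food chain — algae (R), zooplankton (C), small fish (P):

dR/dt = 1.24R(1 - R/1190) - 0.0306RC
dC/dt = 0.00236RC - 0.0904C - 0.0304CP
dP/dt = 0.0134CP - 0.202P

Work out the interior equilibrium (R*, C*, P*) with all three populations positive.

R* ≈ 747, C* ≈ 15.1, P* ≈ 55

From dP/dt = 0: 0.0134C* = 0.202, so C* = 15.1.
From dR/dt = 0: 1.24(1 - R*/1190) = 0.0306·15.1, giving R* = 1190·(1 - 0.372) = 747.
From dC/dt = 0: 0.00236·747 - 0.0904 = 0.0304P*, so P* = 1.67/0.0304 = 55.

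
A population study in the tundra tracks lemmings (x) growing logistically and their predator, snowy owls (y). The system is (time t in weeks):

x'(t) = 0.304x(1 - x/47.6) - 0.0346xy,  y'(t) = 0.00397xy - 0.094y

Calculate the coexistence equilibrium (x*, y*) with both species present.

From dy/dt = 0 with y > 0: 0.00397x* = 0.094, so x* = 23.7.
Substitute into dx/dt = 0: 0.304(1 - 23.7/47.6) = 0.0346y*.
The bracket is 0.503, giving y* = 0.153/0.0346 = 4.42.

x* ≈ 23.7, y* ≈ 4.42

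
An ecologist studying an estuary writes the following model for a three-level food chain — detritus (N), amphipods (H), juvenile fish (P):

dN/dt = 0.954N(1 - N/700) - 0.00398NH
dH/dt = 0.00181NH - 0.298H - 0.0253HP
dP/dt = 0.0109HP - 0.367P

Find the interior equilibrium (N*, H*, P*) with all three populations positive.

From dP/dt = 0: 0.0109H* = 0.367, so H* = 33.7.
From dN/dt = 0: 0.954(1 - N*/700) = 0.00398·33.7, giving N* = 700·(1 - 0.14) = 602.
From dH/dt = 0: 0.00181·602 - 0.298 = 0.0253P*, so P* = 0.791/0.0253 = 31.3.

N* ≈ 602, H* ≈ 33.7, P* ≈ 31.3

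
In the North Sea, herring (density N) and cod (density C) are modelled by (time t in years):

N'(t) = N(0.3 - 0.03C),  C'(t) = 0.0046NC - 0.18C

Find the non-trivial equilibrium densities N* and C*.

N* ≈ 39.1, C* ≈ 10

Set dC/dt = 0 with C > 0: 0.0046N - 0.18 = 0, so N* = 0.18/0.0046 = 39.1.
Set dN/dt = 0 with N > 0: 0.3 - 0.03C = 0, so C* = 0.3/0.03 = 10.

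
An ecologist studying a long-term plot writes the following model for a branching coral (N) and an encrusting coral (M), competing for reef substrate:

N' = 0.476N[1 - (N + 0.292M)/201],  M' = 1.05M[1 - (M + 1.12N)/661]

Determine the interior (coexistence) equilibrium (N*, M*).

Setting both brackets to zero gives the nullclines N + 0.292M = 201 and 1.12N + M = 661.
Substituting M = 661 - 1.12N into the first: N(1 - 0.292·1.12) = 201 - 0.292·661.
So N* = 7.99/0.673 = 11.9, and then M* = 661 - 1.12·11.9 = 648.

N* ≈ 11.9, M* ≈ 648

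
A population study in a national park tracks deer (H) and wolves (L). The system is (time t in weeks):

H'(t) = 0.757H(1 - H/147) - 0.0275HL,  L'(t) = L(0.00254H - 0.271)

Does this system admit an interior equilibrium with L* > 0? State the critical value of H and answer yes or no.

Threshold H = 107; K > 107, so yes, the predator persists.

The predator equation gives dL/dt > 0 only when H > 0.271/0.00254 = 107.
Without the predator, H → K = 147. Since 147 > 107, the predator can invade and persist.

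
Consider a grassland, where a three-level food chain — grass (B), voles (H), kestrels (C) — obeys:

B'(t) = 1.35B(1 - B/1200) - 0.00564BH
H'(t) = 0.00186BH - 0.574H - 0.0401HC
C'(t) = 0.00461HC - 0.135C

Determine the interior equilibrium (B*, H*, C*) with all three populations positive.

B* ≈ 1050, H* ≈ 29.3, C* ≈ 34.5

From dC/dt = 0: 0.00461H* = 0.135, so H* = 29.3.
From dB/dt = 0: 1.35(1 - B*/1200) = 0.00564·29.3, giving B* = 1200·(1 - 0.122) = 1050.
From dH/dt = 0: 0.00186·1050 - 0.574 = 0.0401C*, so C* = 1.38/0.0401 = 34.5.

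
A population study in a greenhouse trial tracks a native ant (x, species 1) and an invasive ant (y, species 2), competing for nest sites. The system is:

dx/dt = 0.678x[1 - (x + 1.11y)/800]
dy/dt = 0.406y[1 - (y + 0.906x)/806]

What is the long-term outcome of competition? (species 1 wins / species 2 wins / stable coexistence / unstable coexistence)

species 2 excludes species 1

Compare the nullcline intercepts: K1/α12 = 800/1.11 = 721 < K2 = 806; K2/α21 = 806/0.906 = 890 > K1 = 800.
Since the inequalities point opposite ways, species 2 can invade but species 1 cannot.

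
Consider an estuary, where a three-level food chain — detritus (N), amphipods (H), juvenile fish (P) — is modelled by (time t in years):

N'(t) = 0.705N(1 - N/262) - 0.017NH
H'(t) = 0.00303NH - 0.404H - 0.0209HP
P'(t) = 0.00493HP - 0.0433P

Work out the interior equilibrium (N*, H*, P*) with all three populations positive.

From dP/dt = 0: 0.00493H* = 0.0433, so H* = 8.78.
From dN/dt = 0: 0.705(1 - N*/262) = 0.017·8.78, giving N* = 262·(1 - 0.212) = 207.
From dH/dt = 0: 0.00303·207 - 0.404 = 0.0209P*, so P* = 0.222/0.0209 = 10.6.

N* ≈ 207, H* ≈ 8.78, P* ≈ 10.6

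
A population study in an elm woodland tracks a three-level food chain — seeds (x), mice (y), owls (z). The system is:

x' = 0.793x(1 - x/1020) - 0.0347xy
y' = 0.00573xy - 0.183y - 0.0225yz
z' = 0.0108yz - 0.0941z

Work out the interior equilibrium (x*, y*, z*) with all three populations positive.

x* ≈ 631, y* ≈ 8.71, z* ≈ 153

From dz/dt = 0: 0.0108y* = 0.0941, so y* = 8.71.
From dx/dt = 0: 0.793(1 - x*/1020) = 0.0347·8.71, giving x* = 1020·(1 - 0.381) = 631.
From dy/dt = 0: 0.00573·631 - 0.183 = 0.0225z*, so z* = 3.43/0.0225 = 153.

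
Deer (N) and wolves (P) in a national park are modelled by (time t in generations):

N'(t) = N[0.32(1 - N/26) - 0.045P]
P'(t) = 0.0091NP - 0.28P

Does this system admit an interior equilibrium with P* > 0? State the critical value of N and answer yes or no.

The predator equation gives dP/dt > 0 only when N > 0.28/0.0091 = 30.8.
Without the predator, N → K = 26. Since 26 < 30.8, the predator cannot invade.

Threshold N = 30.8; K < 30.8, so no, the predator goes extinct.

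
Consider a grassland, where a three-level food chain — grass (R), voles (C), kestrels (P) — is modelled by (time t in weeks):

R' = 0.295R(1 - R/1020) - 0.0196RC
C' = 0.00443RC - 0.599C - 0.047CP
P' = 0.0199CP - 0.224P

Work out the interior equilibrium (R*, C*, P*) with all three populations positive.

From dP/dt = 0: 0.0199C* = 0.224, so C* = 11.3.
From dR/dt = 0: 0.295(1 - R*/1020) = 0.0196·11.3, giving R* = 1020·(1 - 0.748) = 257.
From dC/dt = 0: 0.00443·257 - 0.599 = 0.047P*, so P* = 0.54/0.047 = 11.5.

R* ≈ 257, C* ≈ 11.3, P* ≈ 11.5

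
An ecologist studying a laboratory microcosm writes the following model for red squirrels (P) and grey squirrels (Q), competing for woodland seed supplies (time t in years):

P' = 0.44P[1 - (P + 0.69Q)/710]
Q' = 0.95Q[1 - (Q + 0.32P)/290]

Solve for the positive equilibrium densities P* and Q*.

Setting both brackets to zero gives the nullclines P + 0.69Q = 710 and 0.32P + Q = 290.
Substituting Q = 290 - 0.32P into the first: P(1 - 0.69·0.32) = 710 - 0.69·290.
So P* = 510/0.779 = 654, and then Q* = 290 - 0.32·654 = 80.6.

P* ≈ 654, Q* ≈ 80.6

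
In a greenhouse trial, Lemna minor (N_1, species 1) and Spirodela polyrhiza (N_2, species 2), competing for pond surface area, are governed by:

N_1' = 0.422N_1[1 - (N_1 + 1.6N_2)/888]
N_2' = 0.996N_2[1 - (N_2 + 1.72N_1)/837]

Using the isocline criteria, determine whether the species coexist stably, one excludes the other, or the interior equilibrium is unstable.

Compare the nullcline intercepts: K1/α12 = 888/1.6 = 555 < K2 = 837; K2/α21 = 837/1.72 = 487 < K1 = 888.
Since both are reversed, neither can invade when rare; the interior point is a saddle.

unstable coexistence (outcome depends on initial conditions)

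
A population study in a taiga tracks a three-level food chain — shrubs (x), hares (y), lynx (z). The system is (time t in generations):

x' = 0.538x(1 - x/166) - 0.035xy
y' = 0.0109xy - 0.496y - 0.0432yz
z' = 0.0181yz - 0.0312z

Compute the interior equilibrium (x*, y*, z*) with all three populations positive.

x* ≈ 147, y* ≈ 1.72, z* ≈ 25.7

From dz/dt = 0: 0.0181y* = 0.0312, so y* = 1.72.
From dx/dt = 0: 0.538(1 - x*/166) = 0.035·1.72, giving x* = 166·(1 - 0.112) = 147.
From dy/dt = 0: 0.0109·147 - 0.496 = 0.0432z*, so z* = 1.11/0.0432 = 25.7.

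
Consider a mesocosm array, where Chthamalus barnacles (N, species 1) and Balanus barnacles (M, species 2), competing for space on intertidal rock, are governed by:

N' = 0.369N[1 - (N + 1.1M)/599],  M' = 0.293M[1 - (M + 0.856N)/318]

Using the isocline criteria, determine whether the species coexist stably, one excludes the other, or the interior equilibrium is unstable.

Compare the nullcline intercepts: K1/α12 = 599/1.1 = 545 > K2 = 318; K2/α21 = 318/0.856 = 371 < K1 = 599.
Since the inequalities point opposite ways, species 1 can invade but species 2 cannot.

species 1 excludes species 2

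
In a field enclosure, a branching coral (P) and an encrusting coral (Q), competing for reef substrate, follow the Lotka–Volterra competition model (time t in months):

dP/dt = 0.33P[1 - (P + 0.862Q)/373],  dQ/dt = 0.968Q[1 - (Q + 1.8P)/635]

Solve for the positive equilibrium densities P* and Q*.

Setting both brackets to zero gives the nullclines P + 0.862Q = 373 and 1.8P + Q = 635.
Substituting Q = 635 - 1.8P into the first: P(1 - 0.862·1.8) = 373 - 0.862·635.
So P* = -174/-0.552 = 316, and then Q* = 635 - 1.8·316 = 66.

P* ≈ 316, Q* ≈ 66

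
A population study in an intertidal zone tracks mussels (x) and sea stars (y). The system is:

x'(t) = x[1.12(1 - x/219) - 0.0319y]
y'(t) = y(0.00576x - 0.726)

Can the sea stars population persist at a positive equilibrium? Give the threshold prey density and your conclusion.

Threshold x = 126; K > 126, so yes, the predator persists.

The predator equation gives dy/dt > 0 only when x > 0.726/0.00576 = 126.
Without the predator, x → K = 219. Since 219 > 126, the predator can invade and persist.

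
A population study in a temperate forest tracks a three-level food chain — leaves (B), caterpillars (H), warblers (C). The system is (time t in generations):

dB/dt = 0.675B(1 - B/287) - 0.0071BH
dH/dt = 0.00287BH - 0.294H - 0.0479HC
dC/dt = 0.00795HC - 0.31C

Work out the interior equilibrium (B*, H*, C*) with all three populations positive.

From dC/dt = 0: 0.00795H* = 0.31, so H* = 39.
From dB/dt = 0: 0.675(1 - B*/287) = 0.0071·39, giving B* = 287·(1 - 0.41) = 169.
From dH/dt = 0: 0.00287·169 - 0.294 = 0.0479C*, so C* = 0.192/0.0479 = 4.01.

B* ≈ 169, H* ≈ 39, C* ≈ 4.01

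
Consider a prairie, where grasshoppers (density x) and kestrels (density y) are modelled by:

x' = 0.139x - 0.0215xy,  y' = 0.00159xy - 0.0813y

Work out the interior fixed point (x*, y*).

Set dy/dt = 0 with y > 0: 0.00159x - 0.0813 = 0, so x* = 0.0813/0.00159 = 51.1.
Set dx/dt = 0 with x > 0: 0.139 - 0.0215y = 0, so y* = 0.139/0.0215 = 6.47.

x* ≈ 51.1, y* ≈ 6.47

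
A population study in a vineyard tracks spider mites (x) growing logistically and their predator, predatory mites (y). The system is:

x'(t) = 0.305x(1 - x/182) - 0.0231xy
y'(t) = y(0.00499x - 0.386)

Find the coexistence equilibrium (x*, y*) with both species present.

From dy/dt = 0 with y > 0: 0.00499x* = 0.386, so x* = 77.4.
Substitute into dx/dt = 0: 0.305(1 - 77.4/182) = 0.0231y*.
The bracket is 0.575, giving y* = 0.175/0.0231 = 7.59.

x* ≈ 77.4, y* ≈ 7.59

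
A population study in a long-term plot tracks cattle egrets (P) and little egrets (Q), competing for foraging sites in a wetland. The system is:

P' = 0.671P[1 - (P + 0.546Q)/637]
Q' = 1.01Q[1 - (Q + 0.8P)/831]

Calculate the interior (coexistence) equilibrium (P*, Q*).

Setting both brackets to zero gives the nullclines P + 0.546Q = 637 and 0.8P + Q = 831.
Substituting Q = 831 - 0.8P into the first: P(1 - 0.546·0.8) = 637 - 0.546·831.
So P* = 183/0.563 = 325, and then Q* = 831 - 0.8·325 = 571.

P* ≈ 325, Q* ≈ 571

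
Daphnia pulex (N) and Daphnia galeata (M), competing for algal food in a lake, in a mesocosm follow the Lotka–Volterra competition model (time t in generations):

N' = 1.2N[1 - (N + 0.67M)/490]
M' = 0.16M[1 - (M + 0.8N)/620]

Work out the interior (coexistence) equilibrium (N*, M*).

N* ≈ 161, M* ≈ 491

Setting both brackets to zero gives the nullclines N + 0.67M = 490 and 0.8N + M = 620.
Substituting M = 620 - 0.8N into the first: N(1 - 0.67·0.8) = 490 - 0.67·620.
So N* = 74.6/0.464 = 161, and then M* = 620 - 0.8·161 = 491.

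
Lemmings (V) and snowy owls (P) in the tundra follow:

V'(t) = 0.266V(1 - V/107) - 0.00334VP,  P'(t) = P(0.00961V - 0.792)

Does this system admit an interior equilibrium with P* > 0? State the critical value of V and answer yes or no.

Threshold V = 82.4; K > 82.4, so yes, the predator persists.

The predator equation gives dP/dt > 0 only when V > 0.792/0.00961 = 82.4.
Without the predator, V → K = 107. Since 107 > 82.4, the predator can invade and persist.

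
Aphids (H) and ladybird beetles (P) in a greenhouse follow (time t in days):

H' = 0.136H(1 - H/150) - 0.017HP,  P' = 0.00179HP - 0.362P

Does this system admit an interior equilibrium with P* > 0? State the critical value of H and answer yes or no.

The predator equation gives dP/dt > 0 only when H > 0.362/0.00179 = 202.
Without the predator, H → K = 150. Since 150 < 202, the predator cannot invade.

Threshold H = 202; K < 202, so no, the predator goes extinct.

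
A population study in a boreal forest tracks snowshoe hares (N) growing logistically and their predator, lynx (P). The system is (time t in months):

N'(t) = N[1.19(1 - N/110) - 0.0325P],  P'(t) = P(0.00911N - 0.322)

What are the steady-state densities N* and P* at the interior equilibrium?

From dP/dt = 0 with P > 0: 0.00911N* = 0.322, so N* = 35.3.
Substitute into dN/dt = 0: 1.19(1 - 35.3/110) = 0.0325P*.
The bracket is 0.679, giving P* = 0.808/0.0325 = 24.8.

N* ≈ 35.3, P* ≈ 24.8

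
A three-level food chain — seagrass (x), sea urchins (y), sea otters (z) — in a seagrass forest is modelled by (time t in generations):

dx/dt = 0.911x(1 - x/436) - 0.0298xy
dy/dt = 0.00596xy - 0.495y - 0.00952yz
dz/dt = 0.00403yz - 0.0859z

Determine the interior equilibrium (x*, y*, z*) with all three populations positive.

x* ≈ 132, y* ≈ 21.3, z* ≈ 30.6

From dz/dt = 0: 0.00403y* = 0.0859, so y* = 21.3.
From dx/dt = 0: 0.911(1 - x*/436) = 0.0298·21.3, giving x* = 436·(1 - 0.697) = 132.
From dy/dt = 0: 0.00596·132 - 0.495 = 0.00952z*, so z* = 0.292/0.00952 = 30.6.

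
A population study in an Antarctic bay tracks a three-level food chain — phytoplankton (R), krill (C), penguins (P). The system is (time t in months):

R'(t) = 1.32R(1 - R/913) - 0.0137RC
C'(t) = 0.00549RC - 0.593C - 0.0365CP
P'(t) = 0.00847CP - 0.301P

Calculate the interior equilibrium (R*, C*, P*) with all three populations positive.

From dP/dt = 0: 0.00847C* = 0.301, so C* = 35.5.
From dR/dt = 0: 1.32(1 - R*/913) = 0.0137·35.5, giving R* = 913·(1 - 0.369) = 576.
From dC/dt = 0: 0.00549·576 - 0.593 = 0.0365P*, so P* = 2.57/0.0365 = 70.4.

R* ≈ 576, C* ≈ 35.5, P* ≈ 70.4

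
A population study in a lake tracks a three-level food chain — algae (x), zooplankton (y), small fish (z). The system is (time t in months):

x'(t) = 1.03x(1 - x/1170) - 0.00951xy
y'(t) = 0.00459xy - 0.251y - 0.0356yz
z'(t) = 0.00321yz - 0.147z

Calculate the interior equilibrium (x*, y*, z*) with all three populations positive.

x* ≈ 675, y* ≈ 45.8, z* ≈ 80

From dz/dt = 0: 0.00321y* = 0.147, so y* = 45.8.
From dx/dt = 0: 1.03(1 - x*/1170) = 0.00951·45.8, giving x* = 1170·(1 - 0.423) = 675.
From dy/dt = 0: 0.00459·675 - 0.251 = 0.0356z*, so z* = 2.85/0.0356 = 80.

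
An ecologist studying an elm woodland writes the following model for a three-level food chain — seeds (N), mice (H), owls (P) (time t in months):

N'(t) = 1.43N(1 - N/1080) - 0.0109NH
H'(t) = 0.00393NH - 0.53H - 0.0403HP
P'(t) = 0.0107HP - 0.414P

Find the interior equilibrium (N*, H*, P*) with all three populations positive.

From dP/dt = 0: 0.0107H* = 0.414, so H* = 38.7.
From dN/dt = 0: 1.43(1 - N*/1080) = 0.0109·38.7, giving N* = 1080·(1 - 0.295) = 761.
From dH/dt = 0: 0.00393·761 - 0.53 = 0.0403P*, so P* = 2.46/0.0403 = 61.1.

N* ≈ 761, H* ≈ 38.7, P* ≈ 61.1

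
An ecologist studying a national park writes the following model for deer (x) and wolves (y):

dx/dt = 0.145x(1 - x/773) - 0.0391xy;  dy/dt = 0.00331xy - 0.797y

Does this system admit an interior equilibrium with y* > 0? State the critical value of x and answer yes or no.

The predator equation gives dy/dt > 0 only when x > 0.797/0.00331 = 241.
Without the predator, x → K = 773. Since 773 > 241, the predator can invade and persist.

Threshold x = 241; K > 241, so yes, the predator persists.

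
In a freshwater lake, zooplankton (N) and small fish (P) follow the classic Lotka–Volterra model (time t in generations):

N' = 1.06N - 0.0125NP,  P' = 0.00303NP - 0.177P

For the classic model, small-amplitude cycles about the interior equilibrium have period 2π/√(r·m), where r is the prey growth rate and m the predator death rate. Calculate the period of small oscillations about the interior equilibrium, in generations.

Here r = 1.06 and m = 0.177, so r·m = 0.188.
ω = √0.188 = 0.433 per generation, hence T = 2π/ω ≈ 14.5 generations.

T ≈ 14.5 generations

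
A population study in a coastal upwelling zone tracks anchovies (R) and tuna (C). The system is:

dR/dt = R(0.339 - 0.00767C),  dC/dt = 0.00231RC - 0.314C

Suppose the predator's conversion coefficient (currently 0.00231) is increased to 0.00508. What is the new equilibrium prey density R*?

At the interior fixed point, setting dC/dt = 0 with C > 0 fixes R* = (predator death rate)/(RC coefficient) — independent of the other coefficients.
With the change, R* = 0.314/0.00508 = 61.8; it falls from 136.

R* ≈ 61.8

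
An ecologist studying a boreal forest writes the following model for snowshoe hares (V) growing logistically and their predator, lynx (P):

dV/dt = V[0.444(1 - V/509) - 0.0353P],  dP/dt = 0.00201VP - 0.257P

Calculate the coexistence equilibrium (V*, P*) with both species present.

From dP/dt = 0 with P > 0: 0.00201V* = 0.257, so V* = 128.
Substitute into dV/dt = 0: 0.444(1 - 128/509) = 0.0353P*.
The bracket is 0.749, giving P* = 0.332/0.0353 = 9.42.

V* ≈ 128, P* ≈ 9.42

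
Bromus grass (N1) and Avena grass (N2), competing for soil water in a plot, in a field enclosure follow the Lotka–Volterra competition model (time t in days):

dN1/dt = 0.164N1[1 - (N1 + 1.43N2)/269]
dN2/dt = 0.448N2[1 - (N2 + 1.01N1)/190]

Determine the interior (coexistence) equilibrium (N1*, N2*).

N1* ≈ 6.08, N2* ≈ 184

Setting both brackets to zero gives the nullclines N1 + 1.43N2 = 269 and 1.01N1 + N2 = 190.
Substituting N2 = 190 - 1.01N1 into the first: N1(1 - 1.43·1.01) = 269 - 1.43·190.
So N1* = -2.7/-0.444 = 6.08, and then N2* = 190 - 1.01·6.08 = 184.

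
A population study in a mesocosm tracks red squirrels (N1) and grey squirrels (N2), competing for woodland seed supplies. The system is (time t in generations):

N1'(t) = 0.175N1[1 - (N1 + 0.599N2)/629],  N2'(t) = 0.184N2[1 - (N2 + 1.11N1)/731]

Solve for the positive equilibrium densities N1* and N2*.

N1* ≈ 570, N2* ≈ 97.9

Setting both brackets to zero gives the nullclines N1 + 0.599N2 = 629 and 1.11N1 + N2 = 731.
Substituting N2 = 731 - 1.11N1 into the first: N1(1 - 0.599·1.11) = 629 - 0.599·731.
So N1* = 191/0.335 = 570, and then N2* = 731 - 1.11·570 = 97.9.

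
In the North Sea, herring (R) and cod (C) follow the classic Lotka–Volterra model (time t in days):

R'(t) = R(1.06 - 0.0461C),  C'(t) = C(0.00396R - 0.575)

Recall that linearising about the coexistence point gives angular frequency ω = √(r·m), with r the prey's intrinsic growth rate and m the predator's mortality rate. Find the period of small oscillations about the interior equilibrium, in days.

T ≈ 8.05 days

Here r = 1.06 and m = 0.575, so r·m = 0.609.
ω = √0.609 = 0.781 per day, hence T = 2π/ω ≈ 8.05 days.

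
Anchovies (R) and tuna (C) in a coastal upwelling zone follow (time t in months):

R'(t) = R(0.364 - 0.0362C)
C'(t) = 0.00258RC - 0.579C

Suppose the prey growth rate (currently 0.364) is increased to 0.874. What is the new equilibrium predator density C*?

C* ≈ 24.1

At the interior fixed point, setting dR/dt = 0 with R > 0 fixes C* = (prey growth rate)/(RC coefficient) — independent of the other coefficients.
With the change, C* = 0.874/0.0362 = 24.1; it rises from 10.1.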